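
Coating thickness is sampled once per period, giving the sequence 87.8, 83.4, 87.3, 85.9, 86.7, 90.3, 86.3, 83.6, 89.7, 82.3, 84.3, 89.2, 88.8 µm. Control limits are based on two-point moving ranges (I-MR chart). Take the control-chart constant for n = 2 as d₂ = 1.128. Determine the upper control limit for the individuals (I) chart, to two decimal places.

X̄ = (87.8 + 83.4 + 87.3 + 85.9 + 86.7 + 90.3 + 86.3 + 83.6 + 89.7 + 82.3 + 84.3 + 89.2 + 88.8) / 13 = 86.5846
Moving ranges: 4.4, 3.9, 1.4, 0.8, 3.6, 4.0, 2.7, 6.1, 7.4, 2.0, 4.9, 0.4; M̄R̄ = 41.6000 / 12 = 3.4667
UCL = X̄ + 3·M̄R̄/d₂ = 86.5846 + 3 × 3.4667 / 1.128 = 95.8045

95.80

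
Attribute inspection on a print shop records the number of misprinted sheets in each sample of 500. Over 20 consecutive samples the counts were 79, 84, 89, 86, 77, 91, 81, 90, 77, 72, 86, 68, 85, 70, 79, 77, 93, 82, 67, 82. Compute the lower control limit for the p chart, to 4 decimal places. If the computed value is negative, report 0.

p̄ = Σdᵢ / (k·n) = 1615 / (20 × 500) = 0.16150
LCL = p̄ − 3·√(p̄(1−p̄)/n) = 0.16150 − 3 × 0.01646 = 0.11213

0.1121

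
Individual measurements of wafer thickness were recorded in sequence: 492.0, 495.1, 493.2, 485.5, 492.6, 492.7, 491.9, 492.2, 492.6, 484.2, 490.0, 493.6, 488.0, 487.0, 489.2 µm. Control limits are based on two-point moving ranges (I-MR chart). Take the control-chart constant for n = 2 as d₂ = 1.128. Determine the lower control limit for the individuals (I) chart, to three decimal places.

X̄ = (492.0 + 495.1 + 493.2 + 485.5 + 492.6 + 492.7 + 491.9 + 492.2 + 492.6 + 484.2 + 490.0 + 493.6 + 488.0 + 487.0 + 489.2) / 15 = 490.6533
Moving ranges: 3.1, 1.9, 7.7, 7.1, 0.1, 0.8, 0.3, 0.4, 8.4, 5.8, 3.6, 5.6, 1.0, 2.2; M̄R̄ = 48.0000 / 14 = 3.4286
LCL = X̄ − 3·M̄R̄/d₂ = 490.6533 − 3 × 3.4286 / 1.128 = 481.5348

481.535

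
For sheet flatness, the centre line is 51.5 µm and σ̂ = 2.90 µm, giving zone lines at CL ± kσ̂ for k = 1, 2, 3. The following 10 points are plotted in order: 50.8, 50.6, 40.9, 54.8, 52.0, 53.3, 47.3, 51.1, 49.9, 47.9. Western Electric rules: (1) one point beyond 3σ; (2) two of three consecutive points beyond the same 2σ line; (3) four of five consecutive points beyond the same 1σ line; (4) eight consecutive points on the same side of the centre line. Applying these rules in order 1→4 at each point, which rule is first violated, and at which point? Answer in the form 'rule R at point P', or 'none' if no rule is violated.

Zone of each point (C = within 1σ̂, B = 1σ̂–2σ̂, A = 2σ̂–3σ̂, * = beyond 3σ̂; sign = side of CL): 1:-C, 2:-C, 3:-*, 4:+B, 5:+C, 6:+C, 7:-B, 8:-C, 9:-C, 10:-B
Rule 1 (one point beyond the 3σ limits) is satisfied at point 3.

rule 1 at point 3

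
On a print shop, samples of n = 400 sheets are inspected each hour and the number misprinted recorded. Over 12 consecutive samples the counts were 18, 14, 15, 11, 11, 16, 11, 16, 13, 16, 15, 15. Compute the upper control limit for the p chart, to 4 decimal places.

0.0634

p̄ = Σdᵢ / (k·n) = 171 / (12 × 400) = 0.03562
UCL = p̄ + 3·√(p̄(1−p̄)/n) = 0.03562 + 3 × √(0.03562×0.96437/400) = 0.03562 + 3 × 0.00927 = 0.06343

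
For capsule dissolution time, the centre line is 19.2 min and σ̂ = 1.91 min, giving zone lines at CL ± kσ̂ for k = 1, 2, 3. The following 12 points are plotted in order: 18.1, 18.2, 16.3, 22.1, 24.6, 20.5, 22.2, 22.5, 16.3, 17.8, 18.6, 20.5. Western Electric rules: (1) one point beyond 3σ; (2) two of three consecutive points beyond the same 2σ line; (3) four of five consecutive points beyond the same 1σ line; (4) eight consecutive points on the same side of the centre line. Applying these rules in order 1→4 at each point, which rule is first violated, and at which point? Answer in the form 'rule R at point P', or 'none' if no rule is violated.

rule 3 at point 8

Zone of each point (C = within 1σ̂, B = 1σ̂–2σ̂, A = 2σ̂–3σ̂, * = beyond 3σ̂; sign = side of CL): 1:-C, 2:-C, 3:-B, 4:+B, 5:+A, 6:+C, 7:+B, 8:+B, 9:-B, 10:-C, 11:-C, 12:+C
Rule 3 (four of five consecutive points beyond the same 1σ limit) is satisfied at point 8.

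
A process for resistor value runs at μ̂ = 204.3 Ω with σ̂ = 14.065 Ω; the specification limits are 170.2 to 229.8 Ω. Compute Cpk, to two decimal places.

0.60

Cpu = (USL − μ̂) / (3σ̂) = (229.8 − 204.3) / (3 × 14.065) = 0.6043; Cpl = (μ̂ − LSL) / (3σ̂) = (204.3 − 170.2) / (3 × 14.065) = 0.8082; Cpk = min(Cpu, Cpl) = 0.6043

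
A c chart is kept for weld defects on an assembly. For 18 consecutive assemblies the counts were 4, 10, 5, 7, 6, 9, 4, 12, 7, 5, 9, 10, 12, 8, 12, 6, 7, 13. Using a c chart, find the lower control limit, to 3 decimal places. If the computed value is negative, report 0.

c̄ = (4 + 10 + 5 + 7 + 6 + 9 + 4 + 12 + 7 + 5 + 9 + 10 + 12 + 8 + 12 + 6 + 7 + 13) / 18 = 146 / 18 = 8.1111
LCL = c̄ − 3√c̄ = 8.1111 − 3 × 2.8480 = -0.4329 → 0 (cannot be negative)

0.000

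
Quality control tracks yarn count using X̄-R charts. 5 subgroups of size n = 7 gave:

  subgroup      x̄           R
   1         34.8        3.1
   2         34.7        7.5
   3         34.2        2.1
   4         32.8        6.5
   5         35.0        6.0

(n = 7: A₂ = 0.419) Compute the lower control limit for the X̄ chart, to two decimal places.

32.19

X̄̄ = (34.8 + 34.7 + 34.2 + 32.8 + 35.0) / 5 = 171.5000 / 5 = 34.3000
R̄ = (3.1 + 7.5 + 2.1 + 6.5 + 6.0) / 5 = 25.2000 / 5 = 5.0400
LCL = X̄̄ − A₂·R̄ = 34.3000 − 0.419 × 5.0400 = 32.1882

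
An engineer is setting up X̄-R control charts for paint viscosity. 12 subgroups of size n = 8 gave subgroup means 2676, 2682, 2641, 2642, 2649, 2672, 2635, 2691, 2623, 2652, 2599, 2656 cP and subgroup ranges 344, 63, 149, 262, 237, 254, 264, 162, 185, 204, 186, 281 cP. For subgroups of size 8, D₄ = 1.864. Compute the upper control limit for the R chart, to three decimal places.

402.469

R̄ = (344 + 63 + 149 + 262 + 237 + 254 + 264 + 162 + 185 + 204 + 186 + 281) / 12 = 2591.0000 / 12 = 215.9167
UCL_R = D₄·R̄ = 1.864 × 215.9167 = 402.4687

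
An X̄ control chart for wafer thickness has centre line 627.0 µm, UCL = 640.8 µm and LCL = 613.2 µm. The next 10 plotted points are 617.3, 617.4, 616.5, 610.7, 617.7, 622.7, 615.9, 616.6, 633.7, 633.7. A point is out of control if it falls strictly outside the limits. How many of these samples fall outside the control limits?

1

Compare each point to [613.2, 640.8]: sample 4 = 610.7 < LCL.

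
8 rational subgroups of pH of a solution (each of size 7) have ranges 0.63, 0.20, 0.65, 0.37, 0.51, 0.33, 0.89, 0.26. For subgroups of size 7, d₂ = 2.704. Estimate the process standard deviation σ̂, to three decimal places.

0.178

R̄ = (0.63 + 0.20 + 0.65 + 0.37 + 0.51 + 0.33 + 0.89 + 0.26) / 8 = 0.4800
σ̂ = R̄ / d₂ = 0.4800 / 2.704 = 0.1775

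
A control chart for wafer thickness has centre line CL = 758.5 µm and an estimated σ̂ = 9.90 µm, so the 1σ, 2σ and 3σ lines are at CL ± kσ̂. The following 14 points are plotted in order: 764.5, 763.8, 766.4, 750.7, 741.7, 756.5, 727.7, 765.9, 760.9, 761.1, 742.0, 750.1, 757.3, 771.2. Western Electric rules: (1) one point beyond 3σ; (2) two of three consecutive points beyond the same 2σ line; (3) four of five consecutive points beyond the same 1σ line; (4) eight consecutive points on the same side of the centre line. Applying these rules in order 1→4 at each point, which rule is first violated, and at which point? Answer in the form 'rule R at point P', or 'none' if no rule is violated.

Zone of each point (C = within 1σ̂, B = 1σ̂–2σ̂, A = 2σ̂–3σ̂, * = beyond 3σ̂; sign = side of CL): 1:+C, 2:+C, 3:+C, 4:-C, 5:-B, 6:-C, 7:-*, 8:+C, 9:+C, 10:+C, 11:-B, 12:-C, 13:-C, 14:+B
Rule 1 (one point beyond the 3σ limits) is satisfied at point 7.

rule 1 at point 7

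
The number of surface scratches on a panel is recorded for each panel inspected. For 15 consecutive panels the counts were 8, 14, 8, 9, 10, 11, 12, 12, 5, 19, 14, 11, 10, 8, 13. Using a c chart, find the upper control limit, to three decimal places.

c̄ = (8 + 14 + 8 + 9 + 10 + 11 + 12 + 12 + 5 + 19 + 14 + 11 + 10 + 8 + 13) / 15 = 164 / 15 = 10.9333
UCL = c̄ + 3√c̄ = 10.9333 + 3 × √10.9333 = 10.9333 + 3 × 3.3066 = 20.8530

20.853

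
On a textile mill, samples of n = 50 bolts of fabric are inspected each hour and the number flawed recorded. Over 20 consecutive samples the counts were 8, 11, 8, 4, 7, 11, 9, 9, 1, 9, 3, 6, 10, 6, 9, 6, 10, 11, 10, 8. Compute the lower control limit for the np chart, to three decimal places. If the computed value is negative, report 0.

0.103

p̄ = Σdᵢ / (k·n) = 156 / (20 × 50) = 0.15600
LCL = np̄ − 3·√(np̄(1−p̄)) = 7.8000 − 3 × 2.5658 = 0.1027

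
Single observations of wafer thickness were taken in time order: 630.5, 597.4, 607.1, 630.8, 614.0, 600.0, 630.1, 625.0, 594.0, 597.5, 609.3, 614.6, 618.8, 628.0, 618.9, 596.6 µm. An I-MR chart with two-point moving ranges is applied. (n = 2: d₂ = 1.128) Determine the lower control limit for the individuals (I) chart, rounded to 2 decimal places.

572.70

X̄ = (630.5 + 597.4 + 607.1 + 630.8 + 614.0 + 600.0 + 630.1 + 625.0 + 594.0 + 597.5 + 609.3 + 614.6 + 618.8 + 628.0 + 618.9 + 596.6) / 16 = 613.2875
Moving ranges: 33.1, 9.7, 23.7, 16.8, 14.0, 30.1, 5.1, 31.0, 3.5, 11.8, 5.3, 4.2, 9.2, 9.1, 22.3; M̄R̄ = 228.9000 / 15 = 15.2600
LCL = X̄ − 3·M̄R̄/d₂ = 613.2875 − 3 × 15.2600 / 1.128 = 572.7024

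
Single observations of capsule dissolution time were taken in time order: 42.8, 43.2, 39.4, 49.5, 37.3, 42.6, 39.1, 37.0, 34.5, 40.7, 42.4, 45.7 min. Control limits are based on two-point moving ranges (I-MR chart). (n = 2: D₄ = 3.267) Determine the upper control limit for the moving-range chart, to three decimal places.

15.177

Moving ranges: 0.4, 3.8, 10.1, 12.2, 5.3, 3.5, 2.1, 2.5, 6.2, 1.7, 3.3; M̄R̄ = 51.1000 / 11 = 4.6455
UCL_MR = D₄·M̄R̄ = 3.267 × 4.6455 = 15.1767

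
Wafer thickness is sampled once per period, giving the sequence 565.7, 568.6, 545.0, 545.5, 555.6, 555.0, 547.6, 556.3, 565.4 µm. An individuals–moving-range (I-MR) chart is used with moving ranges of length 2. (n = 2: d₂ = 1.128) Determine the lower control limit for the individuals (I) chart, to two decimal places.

535.17

X̄ = (565.7 + 568.6 + 545.0 + 545.5 + 555.6 + 555.0 + 547.6 + 556.3 + 565.4) / 9 = 556.0778
Moving ranges: 2.9, 23.6, 0.5, 10.1, 0.6, 7.4, 8.7, 9.1; M̄R̄ = 62.9000 / 8 = 7.8625
LCL = X̄ − 3·M̄R̄/d₂ = 556.0778 − 3 × 7.8625 / 1.128 = 535.1669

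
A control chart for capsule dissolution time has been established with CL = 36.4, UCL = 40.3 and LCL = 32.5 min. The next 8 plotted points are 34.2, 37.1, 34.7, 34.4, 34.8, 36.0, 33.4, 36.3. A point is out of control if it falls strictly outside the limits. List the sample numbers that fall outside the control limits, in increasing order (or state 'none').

All 8 points lie within [32.5, 40.3].

none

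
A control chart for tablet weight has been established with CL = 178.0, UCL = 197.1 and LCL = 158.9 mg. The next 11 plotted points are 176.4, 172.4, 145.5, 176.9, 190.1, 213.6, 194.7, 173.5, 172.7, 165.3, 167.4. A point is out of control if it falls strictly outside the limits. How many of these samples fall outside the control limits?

Compare each point to [158.9, 197.1]: sample 3 = 145.5 < LCL; sample 6 = 213.6 > UCL.

2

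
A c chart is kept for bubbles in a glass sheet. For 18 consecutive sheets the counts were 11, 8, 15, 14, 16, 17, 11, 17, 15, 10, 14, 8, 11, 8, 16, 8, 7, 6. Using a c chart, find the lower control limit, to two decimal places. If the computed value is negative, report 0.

c̄ = (11 + 8 + 15 + 14 + 16 + 17 + 11 + 17 + 15 + 10 + 14 + 8 + 11 + 8 + 16 + 8 + 7 + 6) / 18 = 212 / 18 = 11.7778
LCL = c̄ − 3√c̄ = 11.7778 − 3 × 3.4319 = 1.4821

1.48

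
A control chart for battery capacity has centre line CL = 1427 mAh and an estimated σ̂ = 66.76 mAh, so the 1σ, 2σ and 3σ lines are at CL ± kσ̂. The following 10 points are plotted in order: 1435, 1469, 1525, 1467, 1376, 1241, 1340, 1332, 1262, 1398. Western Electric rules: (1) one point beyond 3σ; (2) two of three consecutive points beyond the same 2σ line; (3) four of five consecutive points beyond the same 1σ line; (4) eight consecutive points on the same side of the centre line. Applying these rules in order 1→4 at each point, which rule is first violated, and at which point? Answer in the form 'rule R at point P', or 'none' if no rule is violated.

Zone of each point (C = within 1σ̂, B = 1σ̂–2σ̂, A = 2σ̂–3σ̂, * = beyond 3σ̂; sign = side of CL): 1:+C, 2:+C, 3:+B, 4:+C, 5:-C, 6:-A, 7:-B, 8:-B, 9:-A, 10:-C
Rule 3 (four of five consecutive points beyond the same 1σ limit) is satisfied at point 9.

rule 3 at point 9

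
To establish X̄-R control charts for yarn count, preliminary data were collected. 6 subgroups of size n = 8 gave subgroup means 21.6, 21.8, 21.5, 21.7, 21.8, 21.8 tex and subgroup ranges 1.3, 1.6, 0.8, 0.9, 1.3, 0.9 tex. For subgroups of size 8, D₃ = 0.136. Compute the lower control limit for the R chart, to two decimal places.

R̄ = (1.3 + 1.6 + 0.8 + 0.9 + 1.3 + 0.9) / 6 = 6.8000 / 6 = 1.1333
LCL_R = D₃·R̄ = 0.136 × 1.1333 = 0.1541

0.15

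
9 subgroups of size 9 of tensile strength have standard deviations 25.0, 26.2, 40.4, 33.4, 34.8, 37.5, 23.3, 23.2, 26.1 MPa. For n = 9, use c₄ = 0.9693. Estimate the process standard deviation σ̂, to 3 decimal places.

s̄ = (25.0 + 26.2 + 40.4 + 33.4 + 34.8 + 37.5 + 23.3 + 23.2 + 26.1) / 9 = 29.9889
σ̂ = s̄ / c₄ = 29.9889 / 0.9693 = 30.9387

30.939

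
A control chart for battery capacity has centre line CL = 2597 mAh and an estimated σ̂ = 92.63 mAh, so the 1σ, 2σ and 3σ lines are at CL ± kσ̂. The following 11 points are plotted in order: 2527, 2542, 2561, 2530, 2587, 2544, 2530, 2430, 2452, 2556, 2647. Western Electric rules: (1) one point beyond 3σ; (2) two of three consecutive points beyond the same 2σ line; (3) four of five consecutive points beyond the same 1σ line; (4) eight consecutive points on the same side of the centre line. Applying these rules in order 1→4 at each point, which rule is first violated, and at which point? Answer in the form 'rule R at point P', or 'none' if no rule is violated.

rule 4 at point 8

Zone of each point (C = within 1σ̂, B = 1σ̂–2σ̂, A = 2σ̂–3σ̂, * = beyond 3σ̂; sign = side of CL): 1:-C, 2:-C, 3:-C, 4:-C, 5:-C, 6:-C, 7:-C, 8:-B, 9:-B, 10:-C, 11:+C
Rule 4 (eight consecutive points on the same side of the centre line) is satisfied at point 8.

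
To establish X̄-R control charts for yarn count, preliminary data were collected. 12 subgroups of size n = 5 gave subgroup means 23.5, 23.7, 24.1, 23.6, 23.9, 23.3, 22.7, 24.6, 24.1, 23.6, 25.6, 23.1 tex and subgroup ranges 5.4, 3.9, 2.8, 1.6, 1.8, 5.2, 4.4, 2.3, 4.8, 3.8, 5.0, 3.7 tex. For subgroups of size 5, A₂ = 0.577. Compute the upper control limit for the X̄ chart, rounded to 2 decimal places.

X̄̄ = (23.5 + 23.7 + 24.1 + 23.6 + 23.9 + 23.3 + 22.7 + 24.6 + 24.1 + 23.6 + 25.6 + 23.1) / 12 = 285.8000 / 12 = 23.8167
R̄ = (5.4 + 3.9 + 2.8 + 1.6 + 1.8 + 5.2 + 4.4 + 2.3 + 4.8 + 3.8 + 5.0 + 3.7) / 12 = 44.7000 / 12 = 3.7250
UCL = X̄̄ + A₂·R̄ = 23.8167 + 0.577 × 3.7250 = 25.9660

25.97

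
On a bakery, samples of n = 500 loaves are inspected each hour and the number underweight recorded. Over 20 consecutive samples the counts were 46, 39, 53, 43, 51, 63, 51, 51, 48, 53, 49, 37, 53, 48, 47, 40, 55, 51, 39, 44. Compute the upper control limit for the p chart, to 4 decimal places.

p̄ = Σdᵢ / (k·n) = 961 / (20 × 500) = 0.09610
UCL = p̄ + 3·√(p̄(1−p̄)/n) = 0.09610 + 3 × √(0.09610×0.90390/500) = 0.09610 + 3 × 0.01318 = 0.13564

0.1356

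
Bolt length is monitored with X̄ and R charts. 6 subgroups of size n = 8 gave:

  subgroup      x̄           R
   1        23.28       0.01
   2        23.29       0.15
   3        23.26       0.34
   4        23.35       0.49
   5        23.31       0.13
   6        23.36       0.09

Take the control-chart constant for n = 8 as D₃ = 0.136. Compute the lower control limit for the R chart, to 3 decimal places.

R̄ = (0.01 + 0.15 + 0.34 + 0.49 + 0.13 + 0.09) / 6 = 1.2100 / 6 = 0.2017
LCL_R = D₃·R̄ = 0.136 × 0.2017 = 0.0274

0.027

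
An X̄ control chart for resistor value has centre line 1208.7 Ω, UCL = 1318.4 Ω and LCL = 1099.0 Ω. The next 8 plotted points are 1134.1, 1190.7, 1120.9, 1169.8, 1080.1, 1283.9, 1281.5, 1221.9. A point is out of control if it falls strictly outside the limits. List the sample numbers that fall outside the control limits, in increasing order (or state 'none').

5

Compare each point to [1099.0, 1318.4]: sample 5 = 1080.1 < LCL.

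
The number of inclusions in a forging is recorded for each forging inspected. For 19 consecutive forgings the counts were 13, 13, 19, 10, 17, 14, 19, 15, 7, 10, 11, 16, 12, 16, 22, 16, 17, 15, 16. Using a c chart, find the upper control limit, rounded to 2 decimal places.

26.11

c̄ = (13 + 13 + 19 + 10 + 17 + 14 + 19 + 15 + 7 + 10 + 11 + 16 + 12 + 16 + 22 + 16 + 17 + 15 + 16) / 19 = 278 / 19 = 14.6316
UCL = c̄ + 3√c̄ = 14.6316 + 3 × √14.6316 = 14.6316 + 3 × 3.8251 = 26.1070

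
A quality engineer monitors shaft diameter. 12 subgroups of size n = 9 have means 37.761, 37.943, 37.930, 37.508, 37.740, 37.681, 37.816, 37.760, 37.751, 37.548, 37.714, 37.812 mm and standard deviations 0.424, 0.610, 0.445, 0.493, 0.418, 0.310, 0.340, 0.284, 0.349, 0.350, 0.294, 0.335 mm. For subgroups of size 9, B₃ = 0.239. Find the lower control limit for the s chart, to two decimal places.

s̄ = (0.424 + 0.610 + 0.445 + 0.493 + 0.418 + 0.310 + 0.340 + 0.284 + 0.349 + 0.350 + 0.294 + 0.335) / 12 = 0.3877
LCL_s = B₃·s̄ = 0.239 × 0.3877 = 0.0927

0.09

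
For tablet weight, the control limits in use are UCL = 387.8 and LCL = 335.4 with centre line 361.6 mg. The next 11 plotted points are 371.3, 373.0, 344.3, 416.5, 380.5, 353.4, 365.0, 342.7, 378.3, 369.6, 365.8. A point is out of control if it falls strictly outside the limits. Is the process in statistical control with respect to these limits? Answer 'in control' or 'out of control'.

out of control

Compare each point to [335.4, 387.8]: sample 4 = 416.5 > UCL.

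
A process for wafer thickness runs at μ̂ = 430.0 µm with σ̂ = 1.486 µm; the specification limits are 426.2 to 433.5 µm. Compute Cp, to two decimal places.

Cp = (USL − LSL) / (6σ̂) = (433.5 − 426.2) / (6 × 1.486) = 7.3000 / 8.9160 = 0.8188

0.82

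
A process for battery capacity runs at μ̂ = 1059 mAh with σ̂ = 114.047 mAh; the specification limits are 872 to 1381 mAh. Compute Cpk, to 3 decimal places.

0.547

Cpu = (USL − μ̂) / (3σ̂) = (1381 − 1059) / (3 × 114.047) = 0.9411; Cpl = (μ̂ − LSL) / (3σ̂) = (1059 − 872) / (3 × 114.047) = 0.5466; Cpk = min(Cpu, Cpl) = 0.5466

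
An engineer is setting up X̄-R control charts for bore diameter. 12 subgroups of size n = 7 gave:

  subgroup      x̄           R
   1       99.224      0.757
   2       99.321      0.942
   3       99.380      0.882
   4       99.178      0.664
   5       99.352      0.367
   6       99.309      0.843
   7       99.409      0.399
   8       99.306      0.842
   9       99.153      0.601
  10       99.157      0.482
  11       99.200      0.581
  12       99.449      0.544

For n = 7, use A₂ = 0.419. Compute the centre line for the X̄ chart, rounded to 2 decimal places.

99.29

X̄̄ = (99.224 + 99.321 + 99.380 + 99.178 + 99.352 + 99.309 + 99.409 + 99.306 + 99.153 + 99.157 + 99.200 + 99.449) / 12 = 1191.4380 / 12 = 99.2865
CL = X̄̄ = 99.2865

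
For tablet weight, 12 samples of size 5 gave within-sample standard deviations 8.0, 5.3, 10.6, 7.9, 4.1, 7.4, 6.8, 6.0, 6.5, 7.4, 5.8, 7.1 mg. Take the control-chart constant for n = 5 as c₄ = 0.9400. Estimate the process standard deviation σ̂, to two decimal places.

7.35

s̄ = (8.0 + 5.3 + 10.6 + 7.9 + 4.1 + 7.4 + 6.8 + 6.0 + 6.5 + 7.4 + 5.8 + 7.1) / 12 = 6.9083
σ̂ = s̄ / c₄ = 6.9083 / 0.9400 = 7.3493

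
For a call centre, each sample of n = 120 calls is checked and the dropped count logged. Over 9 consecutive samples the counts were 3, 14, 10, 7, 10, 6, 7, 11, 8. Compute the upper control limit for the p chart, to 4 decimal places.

p̄ = Σdᵢ / (k·n) = 76 / (9 × 120) = 0.07037
UCL = p̄ + 3·√(p̄(1−p̄)/n) = 0.07037 + 3 × √(0.07037×0.92963/120) = 0.07037 + 3 × 0.02335 = 0.14042

0.1404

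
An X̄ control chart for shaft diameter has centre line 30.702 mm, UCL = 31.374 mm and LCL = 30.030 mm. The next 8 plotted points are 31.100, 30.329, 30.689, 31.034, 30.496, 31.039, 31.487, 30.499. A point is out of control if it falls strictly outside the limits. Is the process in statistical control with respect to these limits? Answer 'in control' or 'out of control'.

out of control

Compare each point to [30.030, 31.374]: sample 7 = 31.487 > UCL.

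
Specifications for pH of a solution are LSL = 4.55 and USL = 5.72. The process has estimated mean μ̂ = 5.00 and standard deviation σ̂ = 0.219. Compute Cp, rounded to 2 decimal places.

0.89

Cp = (USL − LSL) / (6σ̂) = (5.72 − 4.55) / (6 × 0.219) = 1.1700 / 1.3140 = 0.8904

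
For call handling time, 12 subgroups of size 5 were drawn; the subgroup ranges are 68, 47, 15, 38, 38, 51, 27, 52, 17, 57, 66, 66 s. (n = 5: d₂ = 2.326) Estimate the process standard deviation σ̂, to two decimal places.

R̄ = (68 + 47 + 15 + 38 + 38 + 51 + 27 + 52 + 17 + 57 + 66 + 66) / 12 = 45.1667
σ̂ = R̄ / d₂ = 45.1667 / 2.326 = 19.4182

19.42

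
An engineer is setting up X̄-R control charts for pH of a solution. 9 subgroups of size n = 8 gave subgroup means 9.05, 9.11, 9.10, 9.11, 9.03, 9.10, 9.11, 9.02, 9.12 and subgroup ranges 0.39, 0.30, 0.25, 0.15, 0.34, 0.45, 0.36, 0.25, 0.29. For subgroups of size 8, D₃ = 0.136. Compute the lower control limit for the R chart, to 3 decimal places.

0.042

R̄ = (0.39 + 0.30 + 0.25 + 0.15 + 0.34 + 0.45 + 0.36 + 0.25 + 0.29) / 9 = 2.7800 / 9 = 0.3089
LCL_R = D₃·R̄ = 0.136 × 0.3089 = 0.0420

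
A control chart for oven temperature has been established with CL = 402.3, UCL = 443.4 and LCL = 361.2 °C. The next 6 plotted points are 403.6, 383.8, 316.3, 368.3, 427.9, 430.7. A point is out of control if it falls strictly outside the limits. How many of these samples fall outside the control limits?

1

Compare each point to [361.2, 443.4]: sample 3 = 316.3 < LCL.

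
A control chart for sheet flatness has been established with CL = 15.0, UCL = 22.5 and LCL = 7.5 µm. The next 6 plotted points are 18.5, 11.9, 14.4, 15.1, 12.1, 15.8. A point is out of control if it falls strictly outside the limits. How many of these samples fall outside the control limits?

All 6 points lie within [7.5, 22.5].

0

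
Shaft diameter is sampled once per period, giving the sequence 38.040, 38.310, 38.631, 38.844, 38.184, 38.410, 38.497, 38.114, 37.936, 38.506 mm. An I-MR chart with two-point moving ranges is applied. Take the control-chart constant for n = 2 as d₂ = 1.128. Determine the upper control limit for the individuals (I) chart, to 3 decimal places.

X̄ = (38.040 + 38.310 + 38.631 + 38.844 + 38.184 + 38.410 + 38.497 + 38.114 + 37.936 + 38.506) / 10 = 38.3472
Moving ranges: 0.270, 0.321, 0.213, 0.660, 0.226, 0.087, 0.383, 0.178, 0.570; M̄R̄ = 2.9080 / 9 = 0.3231
UCL = X̄ + 3·M̄R̄/d₂ = 38.3472 + 3 × 0.3231 / 1.128 = 39.2065

39.207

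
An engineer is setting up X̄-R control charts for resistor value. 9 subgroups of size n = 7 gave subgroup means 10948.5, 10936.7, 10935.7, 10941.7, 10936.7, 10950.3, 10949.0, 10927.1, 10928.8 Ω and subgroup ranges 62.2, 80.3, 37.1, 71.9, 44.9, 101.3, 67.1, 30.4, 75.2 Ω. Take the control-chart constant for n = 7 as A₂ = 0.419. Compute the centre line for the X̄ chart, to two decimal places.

10939.39

X̄̄ = (10948.5 + 10936.7 + 10935.7 + 10941.7 + 10936.7 + 10950.3 + 10949.0 + 10927.1 + 10928.8) / 9 = 98454.5000 / 9 = 10939.3889
CL = X̄̄ = 10939.3889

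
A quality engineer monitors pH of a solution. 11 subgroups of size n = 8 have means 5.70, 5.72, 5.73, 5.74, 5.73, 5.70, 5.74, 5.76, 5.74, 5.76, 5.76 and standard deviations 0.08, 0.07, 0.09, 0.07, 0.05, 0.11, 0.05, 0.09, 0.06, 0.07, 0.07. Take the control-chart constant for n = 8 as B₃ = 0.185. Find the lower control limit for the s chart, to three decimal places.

s̄ = (0.08 + 0.07 + 0.09 + 0.07 + 0.05 + 0.11 + 0.05 + 0.09 + 0.06 + 0.07 + 0.07) / 11 = 0.0736
LCL_s = B₃·s̄ = 0.185 × 0.0736 = 0.0136

0.014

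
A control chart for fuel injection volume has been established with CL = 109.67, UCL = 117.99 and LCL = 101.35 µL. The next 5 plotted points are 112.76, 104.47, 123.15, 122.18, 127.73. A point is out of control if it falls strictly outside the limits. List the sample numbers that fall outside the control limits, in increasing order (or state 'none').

3, 4, 5

Compare each point to [101.35, 117.99]: sample 3 = 123.15 > UCL; sample 4 = 122.18 > UCL; sample 5 = 127.73 > UCL.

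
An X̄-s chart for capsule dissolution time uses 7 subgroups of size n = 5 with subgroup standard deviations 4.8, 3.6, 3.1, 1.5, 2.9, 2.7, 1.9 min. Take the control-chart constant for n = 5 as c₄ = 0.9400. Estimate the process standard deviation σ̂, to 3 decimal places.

s̄ = (4.8 + 3.6 + 3.1 + 1.5 + 2.9 + 2.7 + 1.9) / 7 = 2.9286
σ̂ = s̄ / c₄ = 2.9286 / 0.9400 = 3.1155

3.116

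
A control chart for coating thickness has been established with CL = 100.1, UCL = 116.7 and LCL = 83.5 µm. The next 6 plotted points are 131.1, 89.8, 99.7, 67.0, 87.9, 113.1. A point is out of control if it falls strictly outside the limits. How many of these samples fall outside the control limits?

2

Compare each point to [83.5, 116.7]: sample 1 = 131.1 > UCL; sample 4 = 67.0 < LCL.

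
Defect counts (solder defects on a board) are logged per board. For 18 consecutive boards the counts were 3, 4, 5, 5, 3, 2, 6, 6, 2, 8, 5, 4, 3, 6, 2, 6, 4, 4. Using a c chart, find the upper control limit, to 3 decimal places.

10.578

c̄ = (3 + 4 + 5 + 5 + 3 + 2 + 6 + 6 + 2 + 8 + 5 + 4 + 3 + 6 + 2 + 6 + 4 + 4) / 18 = 78 / 18 = 4.3333
UCL = c̄ + 3√c̄ = 4.3333 + 3 × √4.3333 = 4.3333 + 3 × 2.0817 = 10.5783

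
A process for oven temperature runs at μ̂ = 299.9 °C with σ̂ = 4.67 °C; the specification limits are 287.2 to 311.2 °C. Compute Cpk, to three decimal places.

0.807

Cpu = (USL − μ̂) / (3σ̂) = (311.2 − 299.9) / (3 × 4.67) = 0.8066; Cpl = (μ̂ − LSL) / (3σ̂) = (299.9 − 287.2) / (3 × 4.67) = 0.9065; Cpk = min(Cpu, Cpl) = 0.8066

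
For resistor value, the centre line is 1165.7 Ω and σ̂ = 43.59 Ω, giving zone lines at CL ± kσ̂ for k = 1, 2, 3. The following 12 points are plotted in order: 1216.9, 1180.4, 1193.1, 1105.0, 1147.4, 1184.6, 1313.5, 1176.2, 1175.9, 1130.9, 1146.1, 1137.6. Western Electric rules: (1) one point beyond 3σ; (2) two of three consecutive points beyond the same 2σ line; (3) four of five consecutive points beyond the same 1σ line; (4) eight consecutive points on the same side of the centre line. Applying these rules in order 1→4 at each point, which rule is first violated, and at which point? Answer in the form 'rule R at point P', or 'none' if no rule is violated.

rule 1 at point 7

Zone of each point (C = within 1σ̂, B = 1σ̂–2σ̂, A = 2σ̂–3σ̂, * = beyond 3σ̂; sign = side of CL): 1:+B, 2:+C, 3:+C, 4:-B, 5:-C, 6:+C, 7:+*, 8:+C, 9:+C, 10:-C, 11:-C, 12:-C
Rule 1 (one point beyond the 3σ limits) is satisfied at point 7.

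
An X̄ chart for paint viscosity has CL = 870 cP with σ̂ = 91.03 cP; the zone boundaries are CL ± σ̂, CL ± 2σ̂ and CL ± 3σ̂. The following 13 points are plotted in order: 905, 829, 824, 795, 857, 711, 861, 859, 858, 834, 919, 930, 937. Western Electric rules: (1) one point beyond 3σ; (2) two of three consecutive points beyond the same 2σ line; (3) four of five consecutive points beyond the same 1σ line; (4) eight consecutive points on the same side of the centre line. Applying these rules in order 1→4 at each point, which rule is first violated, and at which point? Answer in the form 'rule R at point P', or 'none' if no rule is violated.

rule 4 at point 9

Zone of each point (C = within 1σ̂, B = 1σ̂–2σ̂, A = 2σ̂–3σ̂, * = beyond 3σ̂; sign = side of CL): 1:+C, 2:-C, 3:-C, 4:-C, 5:-C, 6:-B, 7:-C, 8:-C, 9:-C, 10:-C, 11:+C, 12:+C, 13:+C
Rule 4 (eight consecutive points on the same side of the centre line) is satisfied at point 9.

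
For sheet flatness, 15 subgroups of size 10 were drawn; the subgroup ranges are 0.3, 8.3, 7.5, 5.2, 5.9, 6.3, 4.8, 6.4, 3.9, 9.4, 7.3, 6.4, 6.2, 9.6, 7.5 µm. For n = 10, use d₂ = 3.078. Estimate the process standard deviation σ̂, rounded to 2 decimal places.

R̄ = (0.3 + 8.3 + 7.5 + 5.2 + 5.9 + 6.3 + 4.8 + 6.4 + 3.9 + 9.4 + 7.3 + 6.4 + 6.2 + 9.6 + 7.5) / 15 = 6.3333
σ̂ = R̄ / d₂ = 6.3333 / 3.078 = 2.0576

2.06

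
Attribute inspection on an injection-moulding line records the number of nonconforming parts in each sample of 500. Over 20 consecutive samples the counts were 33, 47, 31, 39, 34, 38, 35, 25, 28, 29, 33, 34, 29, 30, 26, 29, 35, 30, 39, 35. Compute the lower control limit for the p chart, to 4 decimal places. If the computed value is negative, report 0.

0.0326

p̄ = Σdᵢ / (k·n) = 659 / (20 × 500) = 0.06590
LCL = p̄ − 3·√(p̄(1−p̄)/n) = 0.06590 − 3 × 0.01110 = 0.03261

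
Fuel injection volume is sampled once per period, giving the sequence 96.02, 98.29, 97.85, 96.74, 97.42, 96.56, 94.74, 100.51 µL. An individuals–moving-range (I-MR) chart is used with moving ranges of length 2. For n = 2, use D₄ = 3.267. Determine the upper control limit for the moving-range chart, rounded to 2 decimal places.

Moving ranges: 2.27, 0.44, 1.11, 0.68, 0.86, 1.82, 5.77; M̄R̄ = 12.9500 / 7 = 1.8500
UCL_MR = D₄·M̄R̄ = 3.267 × 1.8500 = 6.0439

6.04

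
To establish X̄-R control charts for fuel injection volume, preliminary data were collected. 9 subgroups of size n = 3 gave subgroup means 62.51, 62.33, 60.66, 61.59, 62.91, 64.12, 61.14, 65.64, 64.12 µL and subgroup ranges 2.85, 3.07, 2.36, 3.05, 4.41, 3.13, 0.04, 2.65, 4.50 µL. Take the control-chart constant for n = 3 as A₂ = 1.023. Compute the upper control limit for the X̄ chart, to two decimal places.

X̄̄ = (62.51 + 62.33 + 60.66 + 61.59 + 62.91 + 64.12 + 61.14 + 65.64 + 64.12) / 9 = 565.0200 / 9 = 62.7800
R̄ = (2.85 + 3.07 + 2.36 + 3.05 + 4.41 + 3.13 + 0.04 + 2.65 + 4.50) / 9 = 26.0600 / 9 = 2.8956
UCL = X̄̄ + A₂·R̄ = 62.7800 + 1.023 × 2.8956 = 65.7422

65.74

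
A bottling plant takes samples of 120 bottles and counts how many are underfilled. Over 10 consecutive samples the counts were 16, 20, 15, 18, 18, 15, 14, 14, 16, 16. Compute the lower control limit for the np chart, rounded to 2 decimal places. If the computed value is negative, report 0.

4.97

p̄ = Σdᵢ / (k·n) = 162 / (10 × 120) = 0.13500
LCL = np̄ − 3·√(np̄(1−p̄)) = 16.2000 − 3 × 3.7434 = 4.9698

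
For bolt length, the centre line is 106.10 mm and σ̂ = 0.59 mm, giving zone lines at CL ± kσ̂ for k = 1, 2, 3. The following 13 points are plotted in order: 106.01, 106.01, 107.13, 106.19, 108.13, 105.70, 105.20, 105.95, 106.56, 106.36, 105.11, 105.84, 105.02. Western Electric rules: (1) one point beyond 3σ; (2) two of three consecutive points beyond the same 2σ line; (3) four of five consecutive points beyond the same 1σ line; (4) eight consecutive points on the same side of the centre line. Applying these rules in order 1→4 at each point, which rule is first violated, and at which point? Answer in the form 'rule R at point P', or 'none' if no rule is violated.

Zone of each point (C = within 1σ̂, B = 1σ̂–2σ̂, A = 2σ̂–3σ̂, * = beyond 3σ̂; sign = side of CL): 1:-C, 2:-C, 3:+B, 4:+C, 5:+*, 6:-C, 7:-B, 8:-C, 9:+C, 10:+C, 11:-B, 12:-C, 13:-B
Rule 1 (one point beyond the 3σ limits) is satisfied at point 5.

rule 1 at point 5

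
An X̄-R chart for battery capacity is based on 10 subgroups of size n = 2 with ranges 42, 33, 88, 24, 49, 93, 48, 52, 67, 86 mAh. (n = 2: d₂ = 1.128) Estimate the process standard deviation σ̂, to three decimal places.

R̄ = (42 + 33 + 88 + 24 + 49 + 93 + 48 + 52 + 67 + 86) / 10 = 58.2000
σ̂ = R̄ / d₂ = 58.2000 / 1.128 = 51.5957

51.596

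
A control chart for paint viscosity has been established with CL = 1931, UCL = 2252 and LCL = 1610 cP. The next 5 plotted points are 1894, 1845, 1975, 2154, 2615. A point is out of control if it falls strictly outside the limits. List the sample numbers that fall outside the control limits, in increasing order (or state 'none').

Compare each point to [1610, 2252]: sample 5 = 2615 > UCL.

5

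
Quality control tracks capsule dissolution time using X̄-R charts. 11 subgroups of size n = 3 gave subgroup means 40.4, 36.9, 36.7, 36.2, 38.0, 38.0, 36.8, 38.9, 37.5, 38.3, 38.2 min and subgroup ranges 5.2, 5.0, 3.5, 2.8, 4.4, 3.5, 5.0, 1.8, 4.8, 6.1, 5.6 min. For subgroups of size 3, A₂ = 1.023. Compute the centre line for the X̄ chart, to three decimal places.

37.809

X̄̄ = (40.4 + 36.9 + 36.7 + 36.2 + 38.0 + 38.0 + 36.8 + 38.9 + 37.5 + 38.3 + 38.2) / 11 = 415.9000 / 11 = 37.8091
CL = X̄̄ = 37.8091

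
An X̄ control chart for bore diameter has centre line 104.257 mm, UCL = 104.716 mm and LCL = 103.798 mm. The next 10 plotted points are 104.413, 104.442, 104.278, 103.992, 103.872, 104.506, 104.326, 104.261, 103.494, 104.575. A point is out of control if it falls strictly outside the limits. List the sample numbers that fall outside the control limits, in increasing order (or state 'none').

Compare each point to [103.798, 104.716]: sample 9 = 103.494 < LCL.

9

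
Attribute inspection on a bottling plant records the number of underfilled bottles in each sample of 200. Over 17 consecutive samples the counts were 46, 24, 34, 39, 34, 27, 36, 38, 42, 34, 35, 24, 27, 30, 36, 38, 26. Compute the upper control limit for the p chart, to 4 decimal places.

p̄ = Σdᵢ / (k·n) = 570 / (17 × 200) = 0.16765
UCL = p̄ + 3·√(p̄(1−p̄)/n) = 0.16765 + 3 × √(0.16765×0.83235/200) = 0.16765 + 3 × 0.02641 = 0.24689

0.2469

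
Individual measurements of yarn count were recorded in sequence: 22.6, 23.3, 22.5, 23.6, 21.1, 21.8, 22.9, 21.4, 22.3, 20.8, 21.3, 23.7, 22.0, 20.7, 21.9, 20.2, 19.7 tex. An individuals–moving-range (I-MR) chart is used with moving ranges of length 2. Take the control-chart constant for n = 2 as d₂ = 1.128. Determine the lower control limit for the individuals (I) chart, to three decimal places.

X̄ = (22.6 + 23.3 + 22.5 + 23.6 + 21.1 + 21.8 + 22.9 + 21.4 + 22.3 + 20.8 + 21.3 + 23.7 + 22.0 + 20.7 + 21.9 + 20.2 + 19.7) / 17 = 21.8706
Moving ranges: 0.7, 0.8, 1.1, 2.5, 0.7, 1.1, 1.5, 0.9, 1.5, 0.5, 2.4, 1.7, 1.3, 1.2, 1.7, 0.5; M̄R̄ = 20.1000 / 16 = 1.2563
LCL = X̄ − 3·M̄R̄/d₂ = 21.8706 − 3 × 1.2563 / 1.128 = 18.5295

18.529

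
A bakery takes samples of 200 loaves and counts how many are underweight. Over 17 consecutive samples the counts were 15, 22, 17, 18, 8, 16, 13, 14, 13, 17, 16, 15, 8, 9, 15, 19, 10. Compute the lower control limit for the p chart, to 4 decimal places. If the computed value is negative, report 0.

p̄ = Σdᵢ / (k·n) = 245 / (17 × 200) = 0.07206
LCL = p̄ − 3·√(p̄(1−p̄)/n) = 0.07206 − 3 × 0.01828 = 0.01720

0.0172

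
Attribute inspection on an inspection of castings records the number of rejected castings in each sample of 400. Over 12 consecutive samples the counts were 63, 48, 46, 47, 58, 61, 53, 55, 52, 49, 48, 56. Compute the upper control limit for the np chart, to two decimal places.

p̄ = Σdᵢ / (k·n) = 636 / (12 × 400) = 0.13250
UCL = np̄ + 3·√(np̄(1−p̄)) = 53.0000 + 3 × √(53.0000×0.86750) = 53.0000 + 3 × 6.7807 = 73.3420

73.34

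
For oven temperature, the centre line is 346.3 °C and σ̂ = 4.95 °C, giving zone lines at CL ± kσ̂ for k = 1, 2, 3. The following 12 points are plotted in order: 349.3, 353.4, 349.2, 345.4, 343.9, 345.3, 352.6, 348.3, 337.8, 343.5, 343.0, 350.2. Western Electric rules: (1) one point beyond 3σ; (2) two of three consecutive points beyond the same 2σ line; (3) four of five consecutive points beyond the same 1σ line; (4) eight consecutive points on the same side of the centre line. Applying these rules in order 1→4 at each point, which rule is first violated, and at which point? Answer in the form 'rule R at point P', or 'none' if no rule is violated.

none

Zone of each point (C = within 1σ̂, B = 1σ̂–2σ̂, A = 2σ̂–3σ̂, * = beyond 3σ̂; sign = side of CL): 1:+C, 2:+B, 3:+C, 4:-C, 5:-C, 6:-C, 7:+B, 8:+C, 9:-B, 10:-C, 11:-C, 12:+C
No rule fires across all 12 points.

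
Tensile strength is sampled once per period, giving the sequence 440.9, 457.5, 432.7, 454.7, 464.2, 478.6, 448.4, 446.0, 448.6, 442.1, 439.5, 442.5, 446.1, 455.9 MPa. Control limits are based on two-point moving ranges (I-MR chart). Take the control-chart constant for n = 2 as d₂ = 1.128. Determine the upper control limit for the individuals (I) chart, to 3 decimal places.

480.114

X̄ = (440.9 + 457.5 + 432.7 + 454.7 + 464.2 + 478.6 + 448.4 + 446.0 + 448.6 + 442.1 + 439.5 + 442.5 + 446.1 + 455.9) / 14 = 449.8357
Moving ranges: 16.6, 24.8, 22.0, 9.5, 14.4, 30.2, 2.4, 2.6, 6.5, 2.6, 3.0, 3.6, 9.8; M̄R̄ = 148.0000 / 13 = 11.3846
UCL = X̄ + 3·M̄R̄/d₂ = 449.8357 + 3 × 11.3846 / 1.128 = 480.1139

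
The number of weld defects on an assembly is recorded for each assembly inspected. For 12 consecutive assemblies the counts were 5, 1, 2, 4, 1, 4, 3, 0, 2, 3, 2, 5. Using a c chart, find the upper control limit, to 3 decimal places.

c̄ = (5 + 1 + 2 + 4 + 1 + 4 + 3 + 0 + 2 + 3 + 2 + 5) / 12 = 32 / 12 = 2.6667
UCL = c̄ + 3√c̄ = 2.6667 + 3 × √2.6667 = 2.6667 + 3 × 1.6330 = 7.5656

7.566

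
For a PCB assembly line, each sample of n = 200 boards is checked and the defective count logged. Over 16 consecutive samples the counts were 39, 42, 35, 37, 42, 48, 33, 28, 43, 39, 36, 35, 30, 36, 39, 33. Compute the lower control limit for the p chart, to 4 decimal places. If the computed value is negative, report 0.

0.1034

p̄ = Σdᵢ / (k·n) = 595 / (16 × 200) = 0.18594
LCL = p̄ − 3·√(p̄(1−p̄)/n) = 0.18594 − 3 × 0.02751 = 0.10341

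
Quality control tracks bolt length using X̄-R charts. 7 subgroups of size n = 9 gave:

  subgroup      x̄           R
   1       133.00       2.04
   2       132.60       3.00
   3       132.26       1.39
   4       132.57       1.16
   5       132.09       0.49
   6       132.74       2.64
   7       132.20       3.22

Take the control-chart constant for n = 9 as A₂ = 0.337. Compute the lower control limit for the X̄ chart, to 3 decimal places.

X̄̄ = (133.00 + 132.60 + 132.26 + 132.57 + 132.09 + 132.74 + 132.20) / 7 = 927.4600 / 7 = 132.4943
R̄ = (2.04 + 3.00 + 1.39 + 1.16 + 0.49 + 2.64 + 3.22) / 7 = 13.9400 / 7 = 1.9914
LCL = X̄̄ − A₂·R̄ = 132.4943 − 0.337 × 1.9914 = 131.8232

131.823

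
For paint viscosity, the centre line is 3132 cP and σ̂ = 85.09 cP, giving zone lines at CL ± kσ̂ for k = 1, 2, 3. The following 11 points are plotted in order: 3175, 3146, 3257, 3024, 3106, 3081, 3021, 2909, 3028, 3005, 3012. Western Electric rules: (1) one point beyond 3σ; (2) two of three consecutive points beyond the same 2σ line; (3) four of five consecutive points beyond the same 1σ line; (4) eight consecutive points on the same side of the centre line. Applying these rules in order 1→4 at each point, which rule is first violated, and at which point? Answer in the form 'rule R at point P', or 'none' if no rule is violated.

rule 3 at point 10

Zone of each point (C = within 1σ̂, B = 1σ̂–2σ̂, A = 2σ̂–3σ̂, * = beyond 3σ̂; sign = side of CL): 1:+C, 2:+C, 3:+B, 4:-B, 5:-C, 6:-C, 7:-B, 8:-A, 9:-B, 10:-B, 11:-B
Rule 3 (four of five consecutive points beyond the same 1σ limit) is satisfied at point 10.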